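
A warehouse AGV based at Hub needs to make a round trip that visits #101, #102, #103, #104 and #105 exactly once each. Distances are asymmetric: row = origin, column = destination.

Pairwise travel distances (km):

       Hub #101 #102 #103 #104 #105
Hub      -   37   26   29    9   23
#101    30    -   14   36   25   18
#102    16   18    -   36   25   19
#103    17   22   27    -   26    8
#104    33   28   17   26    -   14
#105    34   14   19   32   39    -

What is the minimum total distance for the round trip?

Hub→#101→#102→#103→#104→#105→Hub: 37+14+36+26+14+34 = 161
Hub→#101→#102→#103→#105→#104→Hub: 37+14+36+8+39+33 = 167
Hub→#101→#102→#104→#103→#105→Hub: 37+14+25+26+8+34 = 144
Hub→#101→#102→#104→#105→#103→Hub: 37+14+25+14+32+17 = 139
Hub→#101→#102→#105→#103→#104→Hub: 37+14+19+32+26+33 = 161
Hub→#101→#102→#105→#104→#103→Hub: 37+14+19+39+26+17 = 152
Hub→#101→#103→#102→#104→#105→Hub: 37+36+27+25+14+34 = 173
Hub→#101→#103→#102→#105→#104→Hub: 37+36+27+19+39+33 = 191
Hub→#101→#103→#104→#102→#105→Hub: 37+36+26+17+19+34 = 169
Hub→#101→#103→#104→#105→#102→Hub: 37+36+26+14+19+16 = 148
Hub→#101→#103→#105→#102→#104→Hub: 37+36+8+19+25+33 = 158
Hub→#101→#103→#105→#104→#102→Hub: 37+36+8+39+17+16 = 153
Hub→#101→#104→#102→#103→#105→Hub: 37+25+17+36+8+34 = 157
Hub→#101→#104→#102→#105→#103→Hub: 37+25+17+19+32+17 = 147
… (106 more)
Hub→#104→#103→#105→#101→#102→Hub: 9+26+8+14+14+16 = 87  ← best
The minimum is 87.
One optimal route: Hub → #104 → #103 → #105 → #101 → #102 → Hub.

Shortest round trip = 87 km.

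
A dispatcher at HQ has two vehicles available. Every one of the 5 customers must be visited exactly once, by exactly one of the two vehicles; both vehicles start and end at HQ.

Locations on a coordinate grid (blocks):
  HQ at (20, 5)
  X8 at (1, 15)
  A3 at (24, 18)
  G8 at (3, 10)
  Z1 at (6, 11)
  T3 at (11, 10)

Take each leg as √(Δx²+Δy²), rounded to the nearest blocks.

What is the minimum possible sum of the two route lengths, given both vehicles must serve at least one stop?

72 blocks — the smallest possible combined total.

Check every non-empty split of the stops between the two vehicles; for each half take its own optimal tour:
  {X8} + {A3, G8, Z1, T3}: 42 + 54 = 96
  {A3} + {X8, G8, Z1, T3}: 28 + 44 = 72
  {X8, A3} + {G8, Z1, T3}: 58 + 36 = 94
  {G8} + {X8, A3, Z1, T3}: 36 + 58 = 94
  {X8, G8} + {A3, Z1, T3}: 44 + 48 = 92
  {A3, G8} + {X8, Z1, T3}: 54 + 42 = 96
  … (15 splits in total)
Best: vehicle 1 HQ → A3 → HQ = 28; vehicle 2 HQ → X8 → G8 → Z1 → T3 → HQ = 44; combined 72.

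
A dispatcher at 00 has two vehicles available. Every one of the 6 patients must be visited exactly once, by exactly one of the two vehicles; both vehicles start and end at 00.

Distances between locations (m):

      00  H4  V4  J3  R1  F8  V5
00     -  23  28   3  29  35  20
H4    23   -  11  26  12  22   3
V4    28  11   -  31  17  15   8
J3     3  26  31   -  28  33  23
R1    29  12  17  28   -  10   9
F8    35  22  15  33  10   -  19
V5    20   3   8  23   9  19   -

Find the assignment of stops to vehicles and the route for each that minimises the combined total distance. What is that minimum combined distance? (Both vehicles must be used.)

There are 2^5 − 1 = 31 ways to divide the 6 stops into two non-empty groups. For each, the best each vehicle can do is its own shortest tour through its group:
  {H4} + {V4, J3, R1, F8, V5}: 46 + 84 = 130
  {V4} + {H4, J3, R1, F8, V5}: 56 + 81 = 137
  {H4, V4} + {J3, R1, F8, V5}: 62 + 75 = 137
  {J3} + {H4, V4, R1, F8, V5}: 6 + 88 = 94
  {H4, J3} + {V4, R1, F8, V5}: 52 + 82 = 134
  {V4, J3} + {H4, R1, F8, V5}: 62 + 80 = 142
  … (31 splits in total)
Best: vehicle 1 00 → J3 → 00 = 6; vehicle 2 00 → H4 → V4 → F8 → R1 → V5 → 00 = 88; combined 94.

Minimum combined distance: 94 m.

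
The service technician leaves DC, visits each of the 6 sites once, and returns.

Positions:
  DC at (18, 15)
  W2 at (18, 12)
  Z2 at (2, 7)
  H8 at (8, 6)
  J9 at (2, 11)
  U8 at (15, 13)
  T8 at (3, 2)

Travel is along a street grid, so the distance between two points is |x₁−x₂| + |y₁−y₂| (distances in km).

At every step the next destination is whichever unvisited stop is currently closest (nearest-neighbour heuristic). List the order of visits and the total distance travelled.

At DC the remaining stops are W2 3, U8 5, H8 19, J9 20, Z2 24, T8 28; go to W2.
At W2 the remaining stops are U8 4, H8 16, J9 17, Z2 21, T8 25; go to U8.
At U8 the remaining stops are H8 14, J9 15, Z2 19, T8 23; go to H8.
At H8 the remaining stops are Z2 7, T8 9, J9 11; go to Z2.
At Z2 the remaining stops are J9 4, T8 6; go to J9.
At J9 the remaining stops are T8 10; go to T8.
Return T8→DC: 28.
Total = 3 + 4 + 14 + 7 + 4 + 10 + 28 = 70.

Nearest-neighbour total = 70 km; route DC → W2 → U8 → H8 → Z2 → J9 → T8 → DC.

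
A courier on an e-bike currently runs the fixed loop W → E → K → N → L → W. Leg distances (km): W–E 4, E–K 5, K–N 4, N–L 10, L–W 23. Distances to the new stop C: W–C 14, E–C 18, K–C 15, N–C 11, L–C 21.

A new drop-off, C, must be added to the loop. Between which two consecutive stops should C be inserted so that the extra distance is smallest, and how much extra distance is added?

Insertion cost between consecutive stops i–j is d(i,C) + d(C,j) − d(i,j):
  between W and E: 14 + 18 − 4 = 28
  between E and K: 18 + 15 − 5 = 28
  between K and N: 15 + 11 − 4 = 22
  between N and L: 11 + 21 − 10 = 22
  between L and W: 21 + 14 − 23 = 12
Cheapest insertion is between L and W, adding 12.
New total = 46 + 12 = 58.

Adding 12 km by placing C on the L–W leg.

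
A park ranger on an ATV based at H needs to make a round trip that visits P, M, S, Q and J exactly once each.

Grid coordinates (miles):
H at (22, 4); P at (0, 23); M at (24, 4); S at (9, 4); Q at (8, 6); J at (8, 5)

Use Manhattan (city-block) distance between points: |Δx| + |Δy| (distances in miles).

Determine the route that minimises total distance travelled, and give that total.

There are 60 distinct closed tours to check (reversals are equivalent).
H - P - M - S - Q - J - H: 41+43+15+3+1+15 = 118
H - P - M - S - J - Q - H: 41+43+15+2+1+16 = 118
H - P - M - Q - S - J - H: 41+43+18+3+2+15 = 122
H - P - M - Q - J - S - H: 41+43+18+1+2+13 = 118
H - P - M - J - S - Q - H: 41+43+17+2+3+16 = 122
H - P - M - J - Q - S - H: 41+43+17+1+3+13 = 118
H - P - S - M - Q - J - H: 41+28+15+18+1+15 = 118
H - P - S - M - J - Q - H: 41+28+15+17+1+16 = 118
H - P - S - Q - M - J - H: 41+28+3+18+17+15 = 122
H - P - S - Q - J - M - H: 41+28+3+1+17+2 = 92
H - P - S - J - M - Q - H: 41+28+2+17+18+16 = 122
H - P - S - J - Q - M - H: 41+28+2+1+18+2 = 92
H - P - Q - M - S - J - H: 41+25+18+15+2+15 = 116
H - P - Q - M - J - S - H: 41+25+18+17+2+13 = 116
… (46 more)
H - P - Q - J - S - M - H: 41+25+1+2+15+2 = 86  ← best
The minimum is 86.
One optimal route: H → P → Q → J → S → M → H (or its reverse).

86 miles — the shortest possible round trip.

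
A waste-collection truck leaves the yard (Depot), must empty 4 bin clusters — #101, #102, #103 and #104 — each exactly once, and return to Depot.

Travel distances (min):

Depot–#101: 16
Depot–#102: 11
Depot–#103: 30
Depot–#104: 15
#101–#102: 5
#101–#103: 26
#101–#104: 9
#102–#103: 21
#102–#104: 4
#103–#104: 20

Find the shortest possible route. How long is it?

Minimum total distance: 75 min.

Depot→#101→#102→#103→#104→Depot: 16+5+21+20+15 = 77
Depot→#101→#102→#104→#103→Depot: 16+5+4+20+30 = 75
Depot→#101→#103→#102→#104→Depot: 16+26+21+4+15 = 82
Depot→#101→#103→#104→#102→Depot: 16+26+20+4+11 = 77
Depot→#101→#104→#102→#103→Depot: 16+9+4+21+30 = 80
Depot→#101→#104→#103→#102→Depot: 16+9+20+21+11 = 77
Depot→#102→#101→#103→#104→Depot: 11+5+26+20+15 = 77
Depot→#102→#101→#104→#103→Depot: 11+5+9+20+30 = 75
Depot→#102→#103→#101→#104→Depot: 11+21+26+9+15 = 82
Depot→#102→#104→#101→#103→Depot: 11+4+9+26+30 = 80
Depot→#103→#101→#102→#104→Depot: 30+26+5+4+15 = 80
Depot→#103→#102→#101→#104→Depot: 30+21+5+9+15 = 80
The minimum is 75.
One optimal route: Depot → #101 → #102 → #104 → #103 → Depot (or its reverse).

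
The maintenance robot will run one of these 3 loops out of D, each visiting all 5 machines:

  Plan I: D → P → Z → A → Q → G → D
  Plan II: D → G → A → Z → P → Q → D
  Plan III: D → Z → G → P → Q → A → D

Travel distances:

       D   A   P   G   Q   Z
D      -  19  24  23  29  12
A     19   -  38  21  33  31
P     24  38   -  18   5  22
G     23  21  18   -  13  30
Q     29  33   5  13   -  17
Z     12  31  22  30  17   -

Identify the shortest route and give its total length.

Shortest is Plan III, total 117.

Plan I: 24 + 22 + 31 + 33 + 13 + 23 = 146
Plan II: 23 + 21 + 31 + 22 + 5 + 29 = 131
Plan III: 12 + 30 + 18 + 5 + 33 + 19 = 117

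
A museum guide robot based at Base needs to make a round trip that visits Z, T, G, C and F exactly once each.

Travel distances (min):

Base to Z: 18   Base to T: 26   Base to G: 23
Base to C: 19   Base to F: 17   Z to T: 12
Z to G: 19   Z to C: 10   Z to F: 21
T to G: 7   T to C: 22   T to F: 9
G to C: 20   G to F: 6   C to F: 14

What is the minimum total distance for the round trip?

There are 60 distinct closed tours to check (reversals are equivalent).
Base → Z → T → G → C → F → Base: 18+12+7+20+14+17 = 88
Base → Z → T → G → F → C → Base: 18+12+7+6+14+19 = 76
Base → Z → T → C → G → F → Base: 18+12+22+20+6+17 = 95
Base → Z → T → C → F → G → Base: 18+12+22+14+6+23 = 95
Base → Z → T → F → G → C → Base: 18+12+9+6+20+19 = 84
Base → Z → T → F → C → G → Base: 18+12+9+14+20+23 = 96
Base → Z → G → T → C → F → Base: 18+19+7+22+14+17 = 97
Base → Z → G → T → F → C → Base: 18+19+7+9+14+19 = 86
Base → Z → G → C → T → F → Base: 18+19+20+22+9+17 = 105
Base → Z → G → C → F → T → Base: 18+19+20+14+9+26 = 106
Base → Z → G → F → T → C → Base: 18+19+6+9+22+19 = 93
Base → Z → G → F → C → T → Base: 18+19+6+14+22+26 = 105
Base → Z → C → T → G → F → Base: 18+10+22+7+6+17 = 80
Base → Z → C → T → F → G → Base: 18+10+22+9+6+23 = 88
… (46 more)
Base → C → Z → T → G → F → Base: 19+10+12+7+6+17 = 71  ← best
The minimum is 71.
One optimal route: Base → C → Z → T → G → F → Base (or its reverse).

Shortest round trip = 71 min.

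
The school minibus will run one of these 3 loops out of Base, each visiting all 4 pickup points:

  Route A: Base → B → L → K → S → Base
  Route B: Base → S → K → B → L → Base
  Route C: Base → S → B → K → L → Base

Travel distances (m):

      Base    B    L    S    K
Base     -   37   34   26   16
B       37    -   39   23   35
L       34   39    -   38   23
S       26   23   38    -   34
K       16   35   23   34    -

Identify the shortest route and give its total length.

Shortest is Route C, total 141 m.

Route A: 37 + 39 + 23 + 34 + 26 = 159
Route B: 26 + 34 + 35 + 39 + 34 = 168
Route C: 26 + 23 + 35 + 23 + 34 = 141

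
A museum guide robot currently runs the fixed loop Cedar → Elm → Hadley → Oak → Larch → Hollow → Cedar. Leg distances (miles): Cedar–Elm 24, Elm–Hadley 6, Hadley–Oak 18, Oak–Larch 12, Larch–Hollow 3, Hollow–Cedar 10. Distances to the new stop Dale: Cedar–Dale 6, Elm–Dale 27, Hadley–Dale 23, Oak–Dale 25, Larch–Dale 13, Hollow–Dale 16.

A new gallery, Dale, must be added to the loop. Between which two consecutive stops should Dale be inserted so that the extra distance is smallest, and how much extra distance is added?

Adding 9 miles by placing Dale on the Cedar–Elm leg.

Insertion cost between consecutive stops i–j is d(i,Dale) + d(Dale,j) − d(i,j):
  between Cedar and Elm: 6 + 27 − 24 = 9
  between Elm and Hadley: 27 + 23 − 6 = 44
  between Hadley and Oak: 23 + 25 − 18 = 30
  between Oak and Larch: 25 + 13 − 12 = 26
  between Larch and Hollow: 13 + 16 − 3 = 26
  between Hollow and Cedar: 16 + 6 − 10 = 12
Cheapest insertion is between Cedar and Elm, adding 9.
New total = 73 + 9 = 82.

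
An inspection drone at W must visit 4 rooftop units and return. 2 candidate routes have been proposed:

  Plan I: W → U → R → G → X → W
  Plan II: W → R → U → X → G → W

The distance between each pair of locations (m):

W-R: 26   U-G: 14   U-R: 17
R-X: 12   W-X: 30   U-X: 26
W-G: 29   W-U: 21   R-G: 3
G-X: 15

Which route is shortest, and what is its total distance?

Plan I: 21 + 17 + 3 + 15 + 30 = 86
Plan II: 26 + 17 + 26 + 15 + 29 = 113

86 m — Plan I is the shortest.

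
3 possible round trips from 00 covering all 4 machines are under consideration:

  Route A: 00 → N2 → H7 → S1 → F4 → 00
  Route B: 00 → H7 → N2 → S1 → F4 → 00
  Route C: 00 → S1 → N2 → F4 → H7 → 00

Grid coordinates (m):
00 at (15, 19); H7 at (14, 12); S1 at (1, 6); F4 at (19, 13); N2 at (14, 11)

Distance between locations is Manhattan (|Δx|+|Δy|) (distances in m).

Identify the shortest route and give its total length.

Shortest is Route B, total 62 m.

Route A: 9 + 1 + 19 + 25 + 10 = 64
Route B: 8 + 1 + 18 + 25 + 10 = 62
Route C: 27 + 18 + 7 + 6 + 8 = 66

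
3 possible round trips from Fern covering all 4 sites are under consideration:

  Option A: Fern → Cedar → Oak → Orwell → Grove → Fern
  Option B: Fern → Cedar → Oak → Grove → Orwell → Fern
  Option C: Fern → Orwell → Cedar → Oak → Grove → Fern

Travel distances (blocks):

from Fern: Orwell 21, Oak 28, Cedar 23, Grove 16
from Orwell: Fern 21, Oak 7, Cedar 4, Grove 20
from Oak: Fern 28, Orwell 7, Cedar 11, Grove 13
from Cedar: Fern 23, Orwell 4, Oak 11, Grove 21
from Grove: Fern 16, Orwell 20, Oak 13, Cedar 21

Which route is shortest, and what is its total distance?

65 blocks — Option C is the shortest.

Option A: 23 + 11 + 7 + 20 + 16 = 77
Option B: 23 + 11 + 13 + 20 + 21 = 88
Option C: 21 + 4 + 11 + 13 + 16 = 65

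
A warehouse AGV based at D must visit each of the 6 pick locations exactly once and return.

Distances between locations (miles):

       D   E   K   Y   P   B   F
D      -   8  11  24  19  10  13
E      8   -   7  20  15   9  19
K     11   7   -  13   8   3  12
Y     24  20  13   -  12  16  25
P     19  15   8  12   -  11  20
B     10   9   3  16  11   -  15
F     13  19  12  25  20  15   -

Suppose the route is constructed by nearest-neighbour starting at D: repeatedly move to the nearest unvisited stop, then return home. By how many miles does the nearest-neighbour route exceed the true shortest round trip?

1 miles longer than the optimal tour.

D: E=8, B=10, K=11, F=13, P=19, Y=24 ⇒ E
E: K=7, B=9, P=15, F=19, Y=20 ⇒ K
K: B=3, P=8, F=12, Y=13 ⇒ B
B: P=11, F=15, Y=16 ⇒ P
P: Y=12, F=20 ⇒ Y
Y: F=25 ⇒ F
NN route D → E → K → B → P → Y → F → D costs 79.
Optimal: D → E → B → K → Y → P → F → D costs 78 (by enumerating all 360 distinct tours).
Excess = 79 − 78 = 1.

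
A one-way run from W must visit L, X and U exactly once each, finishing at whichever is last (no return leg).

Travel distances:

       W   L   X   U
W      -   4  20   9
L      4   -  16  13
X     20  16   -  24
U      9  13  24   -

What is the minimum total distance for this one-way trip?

Minimum one-way distance = 38.

There are 3! = 6 possible orderings.
W - L - X - U: 4+16+24 = 44
W - L - U - X: 4+13+24 = 41
W - X - L - U: 20+16+13 = 49
W - X - U - L: 20+24+13 = 57
W - U - L - X: 9+13+16 = 38
W - U - X - L: 9+24+16 = 49
The minimum is 38.
One shortest path: W → U → L → X.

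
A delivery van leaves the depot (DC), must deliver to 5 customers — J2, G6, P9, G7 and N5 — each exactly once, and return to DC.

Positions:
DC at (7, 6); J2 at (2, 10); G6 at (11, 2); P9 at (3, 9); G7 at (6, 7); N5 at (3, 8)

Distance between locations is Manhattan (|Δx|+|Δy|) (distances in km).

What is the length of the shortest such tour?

DC → J2 → G6 → P9 → G7 → N5 → DC: 9+17+15+5+4+6 = 56
DC → J2 → G6 → P9 → N5 → G7 → DC: 9+17+15+1+4+2 = 48
DC → J2 → G6 → G7 → P9 → N5 → DC: 9+17+10+5+1+6 = 48
DC → J2 → G6 → G7 → N5 → P9 → DC: 9+17+10+4+1+7 = 48
DC → J2 → G6 → N5 → P9 → G7 → DC: 9+17+14+1+5+2 = 48
DC → J2 → G6 → N5 → G7 → P9 → DC: 9+17+14+4+5+7 = 56
DC → J2 → P9 → G6 → G7 → N5 → DC: 9+2+15+10+4+6 = 46
DC → J2 → P9 → G6 → N5 → G7 → DC: 9+2+15+14+4+2 = 46
DC → J2 → P9 → G7 → G6 → N5 → DC: 9+2+5+10+14+6 = 46
DC → J2 → P9 → G7 → N5 → G6 → DC: 9+2+5+4+14+8 = 42
DC → J2 → P9 → N5 → G6 → G7 → DC: 9+2+1+14+10+2 = 38
DC → J2 → P9 → N5 → G7 → G6 → DC: 9+2+1+4+10+8 = 34
DC → J2 → G7 → G6 → P9 → N5 → DC: 9+7+10+15+1+6 = 48
DC → J2 → G7 → G6 → N5 → P9 → DC: 9+7+10+14+1+7 = 48
… (46 more)
The minimum is 34.
One optimal route: DC → J2 → P9 → N5 → G7 → G6 → DC (or its reverse).

Minimum total distance: 34 km.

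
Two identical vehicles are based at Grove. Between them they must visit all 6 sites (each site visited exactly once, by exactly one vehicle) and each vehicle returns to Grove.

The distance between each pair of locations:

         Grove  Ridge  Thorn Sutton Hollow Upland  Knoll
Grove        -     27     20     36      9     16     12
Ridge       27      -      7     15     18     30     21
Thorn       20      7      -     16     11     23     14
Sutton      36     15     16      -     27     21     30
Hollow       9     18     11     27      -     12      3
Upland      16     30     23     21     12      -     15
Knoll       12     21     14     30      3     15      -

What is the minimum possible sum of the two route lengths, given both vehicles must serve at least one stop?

Check every non-empty split of the stops between the two vehicles; for each half take its own optimal tour:
  {Ridge} + {Thorn, Sutton, Hollow, Upland, Knoll}: 54 + 79 = 133
  {Thorn} + {Ridge, Sutton, Hollow, Upland, Knoll}: 40 + 85 = 125
  {Ridge, Thorn} + {Sutton, Hollow, Upland, Knoll}: 54 + 79 = 133
  {Sutton} + {Ridge, Thorn, Hollow, Upland, Knoll}: 72 + 79 = 151
  {Ridge, Sutton} + {Thorn, Hollow, Upland, Knoll}: 78 + 65 = 143
  {Thorn, Sutton} + {Ridge, Hollow, Upland, Knoll}: 72 + 79 = 151
  … (31 splits in total)
  {Hollow} + {Ridge, Thorn, Sutton, Upland, Knoll}: 18 + 85 = 103  ← best
Best: vehicle 1 Grove → Hollow → Grove = 18; vehicle 2 Grove → Upland → Sutton → Ridge → Thorn → Knoll → Grove = 85; combined 103.

103 — the smallest possible combined total.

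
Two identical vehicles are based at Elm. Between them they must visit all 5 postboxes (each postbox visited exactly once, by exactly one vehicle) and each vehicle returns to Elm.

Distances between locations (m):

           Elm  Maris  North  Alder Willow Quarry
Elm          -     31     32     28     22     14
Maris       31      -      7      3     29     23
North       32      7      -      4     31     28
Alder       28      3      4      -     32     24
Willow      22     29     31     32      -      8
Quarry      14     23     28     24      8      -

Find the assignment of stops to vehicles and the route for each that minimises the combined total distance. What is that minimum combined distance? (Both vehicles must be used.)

Check every non-empty split of the stops between the two vehicles; for each half take its own optimal tour:
  {Maris} + {North, Alder, Willow, Quarry}: 62 + 85 = 147
  {North} + {Maris, Alder, Willow, Quarry}: 64 + 82 = 146
  {Maris, North} + {Alder, Willow, Quarry}: 70 + 82 = 152
  {Alder} + {Maris, North, Willow, Quarry}: 56 + 90 = 146
  {Maris, Alder} + {North, Willow, Quarry}: 62 + 85 = 147
  {North, Alder} + {Maris, Willow, Quarry}: 64 + 82 = 146
  … (15 splits in total)
  {Maris, North, Alder} + {Willow, Quarry}: 70 + 44 = 114  ← best
Best: vehicle 1 Elm → Maris → North → Alder → Elm = 70; vehicle 2 Elm → Willow → Quarry → Elm = 44; combined 114.

114 m — the smallest possible combined total.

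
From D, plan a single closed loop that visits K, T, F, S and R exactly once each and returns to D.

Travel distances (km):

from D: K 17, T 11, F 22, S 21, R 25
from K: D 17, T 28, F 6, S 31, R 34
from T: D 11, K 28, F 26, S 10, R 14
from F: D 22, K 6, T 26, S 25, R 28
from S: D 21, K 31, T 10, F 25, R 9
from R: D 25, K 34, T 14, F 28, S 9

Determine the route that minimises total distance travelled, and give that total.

Minimum total distance: 81 km.

D → K → T → F → S → R → D: 17+28+26+25+9+25 = 130
D → K → T → F → R → S → D: 17+28+26+28+9+21 = 129
D → K → T → S → F → R → D: 17+28+10+25+28+25 = 133
D → K → T → S → R → F → D: 17+28+10+9+28+22 = 114
D → K → T → R → F → S → D: 17+28+14+28+25+21 = 133
D → K → T → R → S → F → D: 17+28+14+9+25+22 = 115
D → K → F → T → S → R → D: 17+6+26+10+9+25 = 93
D → K → F → T → R → S → D: 17+6+26+14+9+21 = 93
D → K → F → S → T → R → D: 17+6+25+10+14+25 = 97
D → K → F → S → R → T → D: 17+6+25+9+14+11 = 82
D → K → F → R → T → S → D: 17+6+28+14+10+21 = 96
D → K → F → R → S → T → D: 17+6+28+9+10+11 = 81
D → K → S → T → F → R → D: 17+31+10+26+28+25 = 137
D → K → S → T → R → F → D: 17+31+10+14+28+22 = 122
… (46 more)
The minimum is 81.
One optimal route: D → K → F → R → S → T → D (or its reverse).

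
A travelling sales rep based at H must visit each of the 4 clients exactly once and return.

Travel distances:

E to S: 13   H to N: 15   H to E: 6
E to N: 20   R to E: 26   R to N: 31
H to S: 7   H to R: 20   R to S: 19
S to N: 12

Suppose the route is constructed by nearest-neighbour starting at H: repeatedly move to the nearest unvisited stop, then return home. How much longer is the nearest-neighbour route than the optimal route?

From H: E=6, S=7, N=15, R=20 → choose E (6).
From E: S=13, N=20, R=26 → choose S (13).
From S: N=12, R=19 → choose N (12).
From N: R=31 → choose R (31).
NN route H → E → S → N → R → H costs 82.
Optimal: H → R → S → N → E → H costs 77 (by enumerating all 12 distinct tours).
Excess = 82 − 77 = 5.

Excess over optimum: 5.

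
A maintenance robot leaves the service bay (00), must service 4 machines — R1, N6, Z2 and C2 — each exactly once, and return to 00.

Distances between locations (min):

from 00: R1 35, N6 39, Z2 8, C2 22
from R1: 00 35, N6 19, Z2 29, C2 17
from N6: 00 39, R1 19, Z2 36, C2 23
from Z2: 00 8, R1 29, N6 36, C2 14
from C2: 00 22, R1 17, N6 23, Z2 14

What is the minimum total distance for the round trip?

Minimum total distance: 97 min.

With 4 stops there are 4!/2 = 12 distinct round trips (a route and its reverse cost the same).
00 - R1 - N6 - Z2 - C2 - 00: 35+19+36+14+22 = 126
00 - R1 - N6 - C2 - Z2 - 00: 35+19+23+14+8 = 99
00 - R1 - Z2 - N6 - C2 - 00: 35+29+36+23+22 = 145
00 - R1 - Z2 - C2 - N6 - 00: 35+29+14+23+39 = 140
00 - R1 - C2 - N6 - Z2 - 00: 35+17+23+36+8 = 119
00 - R1 - C2 - Z2 - N6 - 00: 35+17+14+36+39 = 141
00 - N6 - R1 - Z2 - C2 - 00: 39+19+29+14+22 = 123
00 - N6 - R1 - C2 - Z2 - 00: 39+19+17+14+8 = 97
00 - N6 - Z2 - R1 - C2 - 00: 39+36+29+17+22 = 143
00 - N6 - C2 - R1 - Z2 - 00: 39+23+17+29+8 = 116
00 - Z2 - R1 - N6 - C2 - 00: 8+29+19+23+22 = 101
00 - Z2 - N6 - R1 - C2 - 00: 8+36+19+17+22 = 102
The minimum is 97.
One optimal route: 00 → N6 → R1 → C2 → Z2 → 00 (or its reverse).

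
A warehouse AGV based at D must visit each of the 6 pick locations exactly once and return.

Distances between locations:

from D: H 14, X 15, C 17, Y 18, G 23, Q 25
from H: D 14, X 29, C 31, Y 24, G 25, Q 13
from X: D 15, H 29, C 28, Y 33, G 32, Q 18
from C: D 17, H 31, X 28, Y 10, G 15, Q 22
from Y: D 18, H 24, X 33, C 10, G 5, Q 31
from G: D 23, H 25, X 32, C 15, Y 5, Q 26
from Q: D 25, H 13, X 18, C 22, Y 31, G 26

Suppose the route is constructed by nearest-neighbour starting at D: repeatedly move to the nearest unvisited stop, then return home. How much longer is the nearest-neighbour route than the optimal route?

8 longer than the optimal tour.

From D: H=14, X=15, C=17, Y=18, G=23, Q=25 → choose H (14).
From H: Q=13, Y=24, G=25, X=29, C=31 → choose Q (13).
From Q: X=18, C=22, G=26, Y=31 → choose X (18).
From X: C=28, G=32, Y=33 → choose C (28).
From C: Y=10, G=15 → choose Y (10).
From Y: G=5 → choose G (5).
NN route D → H → Q → X → C → Y → G → D costs 111.
Optimal: D → X → Q → H → G → Y → C → D costs 103 (by enumerating all 360 distinct tours).
Excess = 111 − 103 = 8.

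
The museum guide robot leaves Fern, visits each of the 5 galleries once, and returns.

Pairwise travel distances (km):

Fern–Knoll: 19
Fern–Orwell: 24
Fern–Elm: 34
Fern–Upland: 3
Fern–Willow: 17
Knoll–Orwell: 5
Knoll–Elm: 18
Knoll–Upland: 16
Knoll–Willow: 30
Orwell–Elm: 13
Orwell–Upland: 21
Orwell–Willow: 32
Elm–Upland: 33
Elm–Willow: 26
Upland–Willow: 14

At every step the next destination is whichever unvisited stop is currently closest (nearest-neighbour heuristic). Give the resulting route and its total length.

Total distance 80 km via the nearest-neighbour route Fern → Upland → Willow → Elm → Orwell → Knoll → Fern.

Fern → [Upland:3 / Willow:17 / Knoll:19 / Orwell:24 / Elm:34] → Upland (3)
Upland → [Willow:14 / Knoll:16 / Orwell:21 / Elm:33] → Willow (14)
Willow → [Elm:26 / Knoll:30 / Orwell:32] → Elm (26)
Elm → [Orwell:13 / Knoll:18] → Orwell (13)
Orwell → [Knoll:5] → Knoll (5)
Return Knoll→Fern: 19.
Total = 3 + 14 + 26 + 13 + 5 + 19 = 80.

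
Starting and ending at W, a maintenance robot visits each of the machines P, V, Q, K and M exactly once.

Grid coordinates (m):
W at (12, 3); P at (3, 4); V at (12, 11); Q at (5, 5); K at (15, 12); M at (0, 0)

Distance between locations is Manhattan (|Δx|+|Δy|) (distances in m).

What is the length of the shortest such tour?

There are 60 distinct closed tours to check (reversals are equivalent).
W → P → V → Q → K → M → W: 10+16+13+17+27+15 = 98
W → P → V → Q → M → K → W: 10+16+13+10+27+12 = 88
W → P → V → K → Q → M → W: 10+16+4+17+10+15 = 72
W → P → V → K → M → Q → W: 10+16+4+27+10+9 = 76
W → P → V → M → Q → K → W: 10+16+23+10+17+12 = 88
W → P → V → M → K → Q → W: 10+16+23+27+17+9 = 102
W → P → Q → V → K → M → W: 10+3+13+4+27+15 = 72
W → P → Q → V → M → K → W: 10+3+13+23+27+12 = 88
W → P → Q → K → V → M → W: 10+3+17+4+23+15 = 72
W → P → Q → K → M → V → W: 10+3+17+27+23+8 = 88
W → P → Q → M → V → K → W: 10+3+10+23+4+12 = 62
W → P → Q → M → K → V → W: 10+3+10+27+4+8 = 62
W → P → K → V → Q → M → W: 10+20+4+13+10+15 = 72
W → P → K → V → M → Q → W: 10+20+4+23+10+9 = 76
… (46 more)
W → V → K → Q → P → M → W: 8+4+17+3+7+15 = 54  ← best
The minimum is 54.
One optimal route: W → V → K → Q → P → M → W (or its reverse).

54 m — the shortest possible round trip.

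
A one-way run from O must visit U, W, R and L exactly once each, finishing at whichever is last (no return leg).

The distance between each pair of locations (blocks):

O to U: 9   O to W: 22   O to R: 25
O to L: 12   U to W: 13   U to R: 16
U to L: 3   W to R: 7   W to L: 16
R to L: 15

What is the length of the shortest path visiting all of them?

34 blocks — the minimum one-way total.

There are 4! = 24 possible orderings.
O - U - W - R - L: 9+13+7+15 = 44
O - U - W - L - R: 9+13+16+15 = 53
O - U - R - W - L: 9+16+7+16 = 48
O - U - R - L - W: 9+16+15+16 = 56
O - U - L - W - R: 9+3+16+7 = 35
O - U - L - R - W: 9+3+15+7 = 34
O - W - U - R - L: 22+13+16+15 = 66
O - W - U - L - R: 22+13+3+15 = 53
O - W - R - U - L: 22+7+16+3 = 48
O - W - R - L - U: 22+7+15+3 = 47
O - W - L - U - R: 22+16+3+16 = 57
O - W - L - R - U: 22+16+15+16 = 69
O - R - U - W - L: 25+16+13+16 = 70
O - R - U - L - W: 25+16+3+16 = 60
… (10 more)
The minimum is 34.
One shortest path: O → U → L → R → W.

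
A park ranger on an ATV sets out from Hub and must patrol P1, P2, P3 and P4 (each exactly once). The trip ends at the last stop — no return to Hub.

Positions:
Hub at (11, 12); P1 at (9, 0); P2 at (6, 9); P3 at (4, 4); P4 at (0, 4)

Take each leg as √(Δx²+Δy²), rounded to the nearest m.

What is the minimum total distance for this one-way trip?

There are 4! = 24 possible orderings.
Hub → P1 → P2 → P3 → P4: 12+9+5+4 = 30
Hub → P1 → P2 → P4 → P3: 12+9+8+4 = 33
Hub → P1 → P3 → P2 → P4: 12+6+5+8 = 31
Hub → P1 → P3 → P4 → P2: 12+6+4+8 = 30
Hub → P1 → P4 → P2 → P3: 12+10+8+5 = 35
Hub → P1 → P4 → P3 → P2: 12+10+4+5 = 31
Hub → P2 → P1 → P3 → P4: 6+9+6+4 = 25
Hub → P2 → P1 → P4 → P3: 6+9+10+4 = 29
Hub → P2 → P3 → P1 → P4: 6+5+6+10 = 27
Hub → P2 → P3 → P4 → P1: 6+5+4+10 = 25
Hub → P2 → P4 → P1 → P3: 6+8+10+6 = 30
Hub → P2 → P4 → P3 → P1: 6+8+4+6 = 24
Hub → P3 → P1 → P2 → P4: 11+6+9+8 = 34
Hub → P3 → P1 → P4 → P2: 11+6+10+8 = 35
… (10 more)
The minimum is 24.
One shortest path: Hub → P2 → P4 → P3 → P1.

Minimum one-way distance = 24 m.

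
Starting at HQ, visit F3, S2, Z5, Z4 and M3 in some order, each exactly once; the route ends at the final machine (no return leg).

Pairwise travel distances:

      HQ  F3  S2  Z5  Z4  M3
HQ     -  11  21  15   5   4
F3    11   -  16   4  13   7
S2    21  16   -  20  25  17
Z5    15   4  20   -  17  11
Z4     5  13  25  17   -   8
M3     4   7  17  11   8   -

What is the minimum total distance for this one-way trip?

There are 5! = 120 possible orderings.
HQ→F3→S2→Z5→Z4→M3: 11+16+20+17+8 = 72
HQ→F3→S2→Z5→M3→Z4: 11+16+20+11+8 = 66
HQ→F3→S2→Z4→Z5→M3: 11+16+25+17+11 = 80
HQ→F3→S2→Z4→M3→Z5: 11+16+25+8+11 = 71
HQ→F3→S2→M3→Z5→Z4: 11+16+17+11+17 = 72
HQ→F3→S2→M3→Z4→Z5: 11+16+17+8+17 = 69
HQ→F3→Z5→S2→Z4→M3: 11+4+20+25+8 = 68
HQ→F3→Z5→S2→M3→Z4: 11+4+20+17+8 = 60
HQ→F3→Z5→Z4→S2→M3: 11+4+17+25+17 = 74
HQ→F3→Z5→Z4→M3→S2: 11+4+17+8+17 = 57
HQ→F3→Z5→M3→S2→Z4: 11+4+11+17+25 = 68
HQ→F3→Z5→M3→Z4→S2: 11+4+11+8+25 = 59
HQ→F3→Z4→S2→Z5→M3: 11+13+25+20+11 = 80
HQ→F3→Z4→S2→M3→Z5: 11+13+25+17+11 = 77
… (106 more)
HQ→Z4→M3→F3→Z5→S2: 5+8+7+4+20 = 44  ← best
The minimum is 44.
One shortest path: HQ → Z4 → M3 → F3 → Z5 → S2.

44 — the minimum one-way total.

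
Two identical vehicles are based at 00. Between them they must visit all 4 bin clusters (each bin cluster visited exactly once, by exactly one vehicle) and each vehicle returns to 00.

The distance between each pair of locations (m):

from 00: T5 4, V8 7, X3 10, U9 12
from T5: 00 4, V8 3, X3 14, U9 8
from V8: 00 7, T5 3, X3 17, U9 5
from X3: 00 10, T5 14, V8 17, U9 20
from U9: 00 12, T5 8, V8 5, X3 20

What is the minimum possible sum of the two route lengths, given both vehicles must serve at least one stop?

44 m — the smallest possible combined total.

There are 2^3 − 1 = 7 ways to divide the 4 stops into two non-empty groups. For each, the best each vehicle can do is its own shortest tour through its group:
  {T5} + {V8, X3, U9}: 8 + 42 = 50
  {V8} + {T5, X3, U9}: 14 + 42 = 56
  {T5, V8} + {X3, U9}: 14 + 42 = 56
  {X3} + {T5, V8, U9}: 20 + 24 = 44
  {T5, X3} + {V8, U9}: 28 + 24 = 52
  {V8, X3} + {T5, U9}: 34 + 24 = 58
  … (7 splits in total)
Best: vehicle 1 00 → X3 → 00 = 20; vehicle 2 00 → T5 → V8 → U9 → 00 = 24; combined 44.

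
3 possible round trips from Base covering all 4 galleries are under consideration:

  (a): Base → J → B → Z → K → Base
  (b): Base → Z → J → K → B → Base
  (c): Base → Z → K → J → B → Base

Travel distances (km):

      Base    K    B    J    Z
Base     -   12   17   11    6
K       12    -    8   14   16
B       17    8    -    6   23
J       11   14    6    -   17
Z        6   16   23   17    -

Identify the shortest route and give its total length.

59 km — (c) is the shortest.

(a): 11 + 6 + 23 + 16 + 12 = 68
(b): 6 + 17 + 14 + 8 + 17 = 62
(c): 6 + 16 + 14 + 6 + 17 = 59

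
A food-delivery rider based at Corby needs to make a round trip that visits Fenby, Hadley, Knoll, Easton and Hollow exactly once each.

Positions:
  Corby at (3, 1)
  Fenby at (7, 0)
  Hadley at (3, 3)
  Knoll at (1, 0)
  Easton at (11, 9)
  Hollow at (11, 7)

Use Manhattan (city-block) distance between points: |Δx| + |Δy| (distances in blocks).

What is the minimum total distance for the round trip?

With 5 stops there are 5!/2 = 60 distinct round trips (a route and its reverse cost the same).
Corby→Fenby→Hadley→Knoll→Easton→Hollow→Corby: 5+7+5+19+2+14 = 52
Corby→Fenby→Hadley→Knoll→Hollow→Easton→Corby: 5+7+5+17+2+16 = 52
Corby→Fenby→Hadley→Easton→Knoll→Hollow→Corby: 5+7+14+19+17+14 = 76
Corby→Fenby→Hadley→Easton→Hollow→Knoll→Corby: 5+7+14+2+17+3 = 48
Corby→Fenby→Hadley→Hollow→Knoll→Easton→Corby: 5+7+12+17+19+16 = 76
Corby→Fenby→Hadley→Hollow→Easton→Knoll→Corby: 5+7+12+2+19+3 = 48
Corby→Fenby→Knoll→Hadley→Easton→Hollow→Corby: 5+6+5+14+2+14 = 46
Corby→Fenby→Knoll→Hadley→Hollow→Easton→Corby: 5+6+5+12+2+16 = 46
Corby→Fenby→Knoll→Easton→Hadley→Hollow→Corby: 5+6+19+14+12+14 = 70
Corby→Fenby→Knoll→Easton→Hollow→Hadley→Corby: 5+6+19+2+12+2 = 46
Corby→Fenby→Knoll→Hollow→Hadley→Easton→Corby: 5+6+17+12+14+16 = 70
Corby→Fenby→Knoll→Hollow→Easton→Hadley→Corby: 5+6+17+2+14+2 = 46
Corby→Fenby→Easton→Hadley→Knoll→Hollow→Corby: 5+13+14+5+17+14 = 68
Corby→Fenby→Easton→Hadley→Hollow→Knoll→Corby: 5+13+14+12+17+3 = 64
… (46 more)
Corby→Hadley→Easton→Hollow→Fenby→Knoll→Corby: 2+14+2+11+6+3 = 38  ← best
The minimum is 38.
One optimal route: Corby → Hadley → Easton → Hollow → Fenby → Knoll → Corby (or its reverse).

Minimum total distance: 38 blocks.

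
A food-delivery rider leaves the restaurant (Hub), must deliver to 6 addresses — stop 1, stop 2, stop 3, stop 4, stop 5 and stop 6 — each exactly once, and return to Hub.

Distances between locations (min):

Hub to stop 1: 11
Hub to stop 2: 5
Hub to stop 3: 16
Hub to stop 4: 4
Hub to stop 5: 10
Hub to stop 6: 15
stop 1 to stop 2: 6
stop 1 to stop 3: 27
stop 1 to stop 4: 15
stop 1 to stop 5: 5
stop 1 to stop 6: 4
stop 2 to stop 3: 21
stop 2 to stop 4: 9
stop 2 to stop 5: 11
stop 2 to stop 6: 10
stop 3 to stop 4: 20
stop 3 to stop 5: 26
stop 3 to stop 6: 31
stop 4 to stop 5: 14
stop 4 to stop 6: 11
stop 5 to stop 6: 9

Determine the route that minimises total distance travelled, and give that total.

With 6 stops there are 6!/2 = 360 distinct round trips (a route and its reverse cost the same).
Hub → stop 1 → stop 2 → stop 3 → stop 4 → stop 5 → stop 6 → Hub: 11+6+21+20+14+9+15 = 96
Hub → stop 1 → stop 2 → stop 3 → stop 4 → stop 6 → stop 5 → Hub: 11+6+21+20+11+9+10 = 88
Hub → stop 1 → stop 2 → stop 3 → stop 5 → stop 4 → stop 6 → Hub: 11+6+21+26+14+11+15 = 104
Hub → stop 1 → stop 2 → stop 3 → stop 5 → stop 6 → stop 4 → Hub: 11+6+21+26+9+11+4 = 88
Hub → stop 1 → stop 2 → stop 3 → stop 6 → stop 4 → stop 5 → Hub: 11+6+21+31+11+14+10 = 104
Hub → stop 1 → stop 2 → stop 3 → stop 6 → stop 5 → stop 4 → Hub: 11+6+21+31+9+14+4 = 96
Hub → stop 1 → stop 2 → stop 4 → stop 3 → stop 5 → stop 6 → Hub: 11+6+9+20+26+9+15 = 96
Hub → stop 1 → stop 2 → stop 4 → stop 3 → stop 6 → stop 5 → Hub: 11+6+9+20+31+9+10 = 96
… (352 more)
Hub → stop 2 → stop 1 → stop 5 → stop 6 → stop 4 → stop 3 → Hub: 5+6+5+9+11+20+16 = 72  ← best
The minimum is 72.
One optimal route: Hub → stop 2 → stop 1 → stop 5 → stop 6 → stop 4 → stop 3 → Hub (or its reverse).

Shortest round trip = 72 min.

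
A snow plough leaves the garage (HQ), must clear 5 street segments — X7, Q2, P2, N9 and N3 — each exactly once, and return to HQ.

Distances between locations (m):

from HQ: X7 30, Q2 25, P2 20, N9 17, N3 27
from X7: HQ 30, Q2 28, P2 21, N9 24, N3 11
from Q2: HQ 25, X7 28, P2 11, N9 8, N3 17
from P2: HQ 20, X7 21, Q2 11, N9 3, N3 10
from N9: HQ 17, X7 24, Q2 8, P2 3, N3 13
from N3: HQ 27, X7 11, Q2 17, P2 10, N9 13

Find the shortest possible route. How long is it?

There are 60 distinct closed tours to check (reversals are equivalent).
HQ→X7→Q2→P2→N9→N3→HQ: 30+28+11+3+13+27 = 112
HQ→X7→Q2→P2→N3→N9→HQ: 30+28+11+10+13+17 = 109
HQ→X7→Q2→N9→P2→N3→HQ: 30+28+8+3+10+27 = 106
HQ→X7→Q2→N9→N3→P2→HQ: 30+28+8+13+10+20 = 109
HQ→X7→Q2→N3→P2→N9→HQ: 30+28+17+10+3+17 = 105
HQ→X7→Q2→N3→N9→P2→HQ: 30+28+17+13+3+20 = 111
HQ→X7→P2→Q2→N9→N3→HQ: 30+21+11+8+13+27 = 110
HQ→X7→P2→Q2→N3→N9→HQ: 30+21+11+17+13+17 = 109
HQ→X7→P2→N9→Q2→N3→HQ: 30+21+3+8+17+27 = 106
HQ→X7→P2→N9→N3→Q2→HQ: 30+21+3+13+17+25 = 109
HQ→X7→P2→N3→Q2→N9→HQ: 30+21+10+17+8+17 = 103
HQ→X7→P2→N3→N9→Q2→HQ: 30+21+10+13+8+25 = 107
HQ→X7→N9→Q2→P2→N3→HQ: 30+24+8+11+10+27 = 110
HQ→X7→N9→Q2→N3→P2→HQ: 30+24+8+17+10+20 = 109
… (46 more)
HQ→X7→N3→P2→Q2→N9→HQ: 30+11+10+11+8+17 = 87  ← best
The minimum is 87.
One optimal route: HQ → X7 → N3 → P2 → Q2 → N9 → HQ (or its reverse).

87 m — the shortest possible round trip.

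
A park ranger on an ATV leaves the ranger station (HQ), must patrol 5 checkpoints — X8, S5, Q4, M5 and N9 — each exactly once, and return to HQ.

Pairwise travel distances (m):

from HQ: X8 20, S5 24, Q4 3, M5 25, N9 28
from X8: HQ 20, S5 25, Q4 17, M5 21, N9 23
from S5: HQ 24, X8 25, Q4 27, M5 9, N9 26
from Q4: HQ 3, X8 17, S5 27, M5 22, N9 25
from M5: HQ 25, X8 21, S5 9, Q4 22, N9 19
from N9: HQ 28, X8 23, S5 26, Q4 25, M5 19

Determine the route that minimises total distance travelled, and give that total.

Minimum total distance: 95 m.

There are 60 distinct closed tours to check (reversals are equivalent).
HQ - X8 - S5 - Q4 - M5 - N9 - HQ: 20+25+27+22+19+28 = 141
HQ - X8 - S5 - Q4 - N9 - M5 - HQ: 20+25+27+25+19+25 = 141
HQ - X8 - S5 - M5 - Q4 - N9 - HQ: 20+25+9+22+25+28 = 129
HQ - X8 - S5 - M5 - N9 - Q4 - HQ: 20+25+9+19+25+3 = 101
HQ - X8 - S5 - N9 - Q4 - M5 - HQ: 20+25+26+25+22+25 = 143
HQ - X8 - S5 - N9 - M5 - Q4 - HQ: 20+25+26+19+22+3 = 115
HQ - X8 - Q4 - S5 - M5 - N9 - HQ: 20+17+27+9+19+28 = 120
HQ - X8 - Q4 - S5 - N9 - M5 - HQ: 20+17+27+26+19+25 = 134
HQ - X8 - Q4 - M5 - S5 - N9 - HQ: 20+17+22+9+26+28 = 122
HQ - X8 - Q4 - M5 - N9 - S5 - HQ: 20+17+22+19+26+24 = 128
HQ - X8 - Q4 - N9 - S5 - M5 - HQ: 20+17+25+26+9+25 = 122
HQ - X8 - Q4 - N9 - M5 - S5 - HQ: 20+17+25+19+9+24 = 114
HQ - X8 - M5 - S5 - Q4 - N9 - HQ: 20+21+9+27+25+28 = 130
HQ - X8 - M5 - S5 - N9 - Q4 - HQ: 20+21+9+26+25+3 = 104
… (46 more)
HQ - S5 - M5 - N9 - X8 - Q4 - HQ: 24+9+19+23+17+3 = 95  ← best
The minimum is 95.
One optimal route: HQ → S5 → M5 → N9 → X8 → Q4 → HQ (or its reverse).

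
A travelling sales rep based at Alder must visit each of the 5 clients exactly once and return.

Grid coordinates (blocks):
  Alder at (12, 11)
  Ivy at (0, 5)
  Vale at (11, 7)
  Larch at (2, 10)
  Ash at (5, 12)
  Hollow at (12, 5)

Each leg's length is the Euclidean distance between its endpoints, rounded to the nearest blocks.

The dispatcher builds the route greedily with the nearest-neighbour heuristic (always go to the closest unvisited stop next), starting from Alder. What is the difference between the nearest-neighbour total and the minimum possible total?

From Alder: Vale=4, Hollow=6, Ash=7, Larch=10, Ivy=13 → choose Vale (4).
From Vale: Hollow=2, Ash=8, Larch=9, Ivy=11 → choose Hollow (2).
From Hollow: Ash=10, Larch=11, Ivy=12 → choose Ash (10).
From Ash: Larch=4, Ivy=9 → choose Larch (4).
From Larch: Ivy=5 → choose Ivy (5).
NN route Alder → Vale → Hollow → Ash → Larch → Ivy → Alder costs 38.
Optimal: Alder → Vale → Hollow → Ivy → Larch → Ash → Alder costs 34 (by enumerating all 60 distinct tours).
Excess = 38 − 34 = 4.

The nearest-neighbour route is 4 blocks longer than optimal.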